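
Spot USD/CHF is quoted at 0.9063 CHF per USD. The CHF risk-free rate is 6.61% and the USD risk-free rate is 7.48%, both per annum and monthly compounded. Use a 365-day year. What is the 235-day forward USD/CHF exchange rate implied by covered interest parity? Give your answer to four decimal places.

0.9013

By covered interest parity, F = S · (1+r_CHF/12)^(12T) / (1+r_USD/12)^(12T)
= 0.9063 × 1.043354 / 1.049181 = 0.9063 × 0.994446
F = 0.9013 CHF per USD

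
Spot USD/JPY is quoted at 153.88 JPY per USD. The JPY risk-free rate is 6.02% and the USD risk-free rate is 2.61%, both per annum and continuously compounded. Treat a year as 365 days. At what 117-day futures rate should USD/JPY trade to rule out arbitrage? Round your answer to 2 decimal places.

155.57

F = S·e^((r_JPY − r_USD)T) = 153.88 · e^((0.0602 − 0.0261) × 117/365)
= 153.88 · e^0.010931 = 153.88 × 1.010991
F = 155.57 JPY per USD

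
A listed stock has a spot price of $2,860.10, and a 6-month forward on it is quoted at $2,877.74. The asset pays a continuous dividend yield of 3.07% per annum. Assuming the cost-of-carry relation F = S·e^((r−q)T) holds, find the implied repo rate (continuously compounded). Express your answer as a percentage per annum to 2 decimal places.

4.30%

From F = S·e^((r−q)T): (r − q) = ln(F/S)/T
ln(2877.74/2860.10) = ln(1.006168) = 0.006149
(r − q) = 0.006149 / (6/12) = 0.012298
r = ln(F/S)/T + q = 0.012298 + 0.0307 = 0.042998
r = 4.30%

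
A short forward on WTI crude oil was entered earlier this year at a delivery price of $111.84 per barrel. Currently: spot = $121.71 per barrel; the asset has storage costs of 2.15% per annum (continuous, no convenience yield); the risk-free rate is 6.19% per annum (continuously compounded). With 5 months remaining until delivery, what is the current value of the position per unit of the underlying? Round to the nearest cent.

Current fair forward for the remaining 5 months: F = S·e^((r + u)·T), (r + u) = 0.0619 + 0.0215 = 0.0834
F = 121.71 · e^(0.0834 × 5/12) = 121.71 × 1.035361 = 126.0138
Value of long forward = (F − K)·e^(−rT) = (126.0138 − 111.84) · e^(−0.0619·5/12)
= 14.1738 × 0.974538 = 13.81
Short position value = −(long value) = -$13.81

-$13.81 per barrel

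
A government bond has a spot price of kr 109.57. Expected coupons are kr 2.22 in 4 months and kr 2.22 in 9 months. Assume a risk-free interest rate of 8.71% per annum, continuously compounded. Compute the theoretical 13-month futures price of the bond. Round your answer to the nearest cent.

kr 115.76

PV(coupons) I = 2.22·e^(−0.0871·4/12) + 2.22·e^(−0.0871·9/12)
I = 2.1565 + 2.0796 = 4.2361
F = (S − I)·e^(rT) = (109.57 − 4.2361) · e^(0.0871·13/12)
= 105.3339 · e^0.094358 = 105.3339 × 1.098953 = kr 115.76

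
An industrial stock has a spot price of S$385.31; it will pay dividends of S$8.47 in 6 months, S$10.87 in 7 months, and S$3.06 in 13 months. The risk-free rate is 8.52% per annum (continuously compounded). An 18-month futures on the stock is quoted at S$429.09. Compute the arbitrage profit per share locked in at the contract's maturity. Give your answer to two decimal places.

PV(dividends) I = 8.47·e^(−0.0852·6/12) + 10.87·e^(−0.0852·7/12) + 3.06·e^(−0.0852·13/12) = 21.2499
Fair futures F* = (S − I)·e^(rT) = (385.31 − 21.2499)·e^0.127800 = 364.0601 × 1.136326 = 413.6910
Market S$429.09 > fair 413.6910: forward overpriced → cash-and-carry (borrow at r, buy the stock and collect the dividends, short the forward).
Profit at T = |F_mkt − F*| = |429.09 − 413.6910| = S$15.40 per share

S$15.40 per share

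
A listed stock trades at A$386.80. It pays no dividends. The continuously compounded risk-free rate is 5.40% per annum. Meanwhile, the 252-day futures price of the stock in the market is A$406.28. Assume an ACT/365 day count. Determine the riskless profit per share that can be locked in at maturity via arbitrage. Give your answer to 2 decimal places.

A$4.79 per share

Fair futures: F* = S·e^(carry·T), with carry = r = 0.0540
F* = 386.80 · e^(0.0540 × 252/365) = 386.80 · e^0.037282 = 386.80 × 1.037986 = A$401.4930
Market A$406.28 > fair A$401.4930: forward overpriced → cash-and-carry (buy spot, short the forward).
At maturity, profit = |F_mkt − F*| = |406.28 − 401.4930| = A$4.79 per share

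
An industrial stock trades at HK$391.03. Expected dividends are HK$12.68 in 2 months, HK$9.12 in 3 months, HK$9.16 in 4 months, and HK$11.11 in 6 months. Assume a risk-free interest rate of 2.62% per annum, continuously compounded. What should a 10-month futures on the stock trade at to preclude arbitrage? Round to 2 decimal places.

HK$357.01

PV(dividends) I = 12.68·e^(−0.0262·2/12) + 9.12·e^(−0.0262·3/12) + 9.16·e^(−0.0262·4/12) + 11.11·e^(−0.0262·6/12)
I = 12.6248 + 9.0605 + 9.0804 + 10.9654 = 41.7311
F = (S − I)·e^(rT) = (391.03 − 41.7311) · e^(0.0262·10/12)
= 349.2989 · e^0.021833 = 349.2989 × 1.022073 = HK$357.01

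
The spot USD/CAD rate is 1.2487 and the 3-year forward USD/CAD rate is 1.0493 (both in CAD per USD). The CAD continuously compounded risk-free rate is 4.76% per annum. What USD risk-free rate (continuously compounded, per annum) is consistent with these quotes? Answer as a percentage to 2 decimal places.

F = S·e^((r_CAD − r_USD)T) ⇒ r_USD = r_CAD − ln(F/S)/T
ln(1.0493/1.2487) = -0.173980; /(3) = -0.057993
r_USD = 0.0476 + 0.057993 = 0.105593
r_USD = 10.56%

10.56%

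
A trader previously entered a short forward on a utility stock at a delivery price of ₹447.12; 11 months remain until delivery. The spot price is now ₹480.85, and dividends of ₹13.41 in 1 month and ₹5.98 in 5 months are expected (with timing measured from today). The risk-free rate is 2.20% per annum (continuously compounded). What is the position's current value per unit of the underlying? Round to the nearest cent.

-₹23.35

PV(remaining dividends) I = 13.41·e^(−0.0220·1/12) + 5.98·e^(−0.0220·5/12) = 19.3109
Current forward F = (S − I)·e^(rT) = (480.85 − 19.3109)·e^(0.0220·11/12) = 461.5391 × 1.020371 = 470.9411
Value (long) = (F − K)·e^(−rT) = (470.9411 − 447.12) × 0.980035 = 23.3455
Short position value = −(long value) = -₹23.35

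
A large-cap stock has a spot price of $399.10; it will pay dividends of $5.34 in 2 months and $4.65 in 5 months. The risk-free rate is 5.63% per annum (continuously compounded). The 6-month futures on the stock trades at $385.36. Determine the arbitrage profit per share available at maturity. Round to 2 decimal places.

$15.02 per share

PV(dividends) I = 5.34·e^(−0.0563·2/12) + 4.65·e^(−0.0563·5/12) = 9.8323
Fair futures F* = (S − I)·e^(rT) = (399.10 − 9.8323)·e^0.028150 = 389.2677 × 1.028550 = 400.3813
Market $385.36 < fair 400.3813: forward underpriced → reverse cash-and-carry (short the stock, invest proceeds at r, pay the dividends, go long the forward).
Profit at T = |F_mkt − F*| = |385.36 − 400.3813| = $15.02 per share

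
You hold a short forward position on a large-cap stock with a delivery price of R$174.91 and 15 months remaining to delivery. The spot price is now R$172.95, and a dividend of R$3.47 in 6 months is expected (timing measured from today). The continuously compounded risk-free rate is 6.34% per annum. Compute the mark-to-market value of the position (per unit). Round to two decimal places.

PV(remaining dividends) I = 3.47·e^(−0.0634·6/12) = 3.3617
Current forward F = (S − I)·e^(rT) = (172.95 − 3.3617)·e^(0.0634·15/12) = 169.5883 × 1.082475 = 183.5751
Value (long) = (F − K)·e^(−rT) = (183.5751 − 174.91) × 0.923809 = 8.0049
Short position value = −(long value) = -R$8.00

-R$8.00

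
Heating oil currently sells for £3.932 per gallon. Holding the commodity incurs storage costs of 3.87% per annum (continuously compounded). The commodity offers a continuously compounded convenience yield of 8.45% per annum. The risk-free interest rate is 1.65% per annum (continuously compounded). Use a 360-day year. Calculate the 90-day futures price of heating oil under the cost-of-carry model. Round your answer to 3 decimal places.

£3.903 per gallon

Net carry = r + u − y = 0.0165 + 0.0387 − 0.0845 = -0.0293
F = S·e^((r+u−y)T) = 3.932 · e^(-0.0293 × 90/360) = 3.932 · e^-0.007325
= 3.932 × 0.992702 = £3.903 per gallon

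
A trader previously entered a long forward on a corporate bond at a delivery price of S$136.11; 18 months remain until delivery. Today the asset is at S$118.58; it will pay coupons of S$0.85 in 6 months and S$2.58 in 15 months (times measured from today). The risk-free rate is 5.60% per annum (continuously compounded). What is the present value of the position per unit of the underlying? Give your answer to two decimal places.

-S$9.80

PV(remaining coupons) I = 0.85·e^(−0.0560·6/12) + 2.58·e^(−0.0560·15/12) = 3.2321
Current forward F = (S − I)·e^(rT) = (118.58 − 3.2321)·e^(0.0560·18/12) = 115.3479 × 1.087629 = 125.4557
Value (long) = (F − K)·e^(−rT) = (125.4557 − 136.11) × 0.919431 = -9.7959
Value = -S$9.80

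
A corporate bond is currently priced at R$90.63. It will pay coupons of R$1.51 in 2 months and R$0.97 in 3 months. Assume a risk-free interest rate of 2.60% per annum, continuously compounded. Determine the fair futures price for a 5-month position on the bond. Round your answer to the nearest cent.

PV(coupons) I = 1.51·e^(−0.0260·2/12) + 0.97·e^(−0.0260·3/12)
I = 1.5035 + 0.9637 = 2.4672
F = (S − I)·e^(rT) = (90.63 − 2.4672) · e^(0.0260·5/12)
= 88.1628 · e^0.010833 = 88.1628 × 1.010892 = R$89.12

R$89.12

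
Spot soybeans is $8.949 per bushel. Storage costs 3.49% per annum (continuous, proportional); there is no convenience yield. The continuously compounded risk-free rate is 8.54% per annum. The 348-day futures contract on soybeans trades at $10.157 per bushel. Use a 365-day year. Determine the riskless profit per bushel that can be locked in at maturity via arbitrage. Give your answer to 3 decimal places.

$0.120 per bushel

Fair futures: F* = S·e^(carry·T), with carry = (r + u) = 0.0854 + 0.0349 = 0.1203
F* = 8.949 · e^(0.1203 × 348/365) = 8.949 · e^0.114697 = 8.949 × 1.121534 = $10.0366
Market $10.157 > fair $10.0366: forward overpriced → cash-and-carry (buy spot, short the forward).
At maturity, profit = |F_mkt − F*| = |10.157 − 10.0366| = $0.120 per bushel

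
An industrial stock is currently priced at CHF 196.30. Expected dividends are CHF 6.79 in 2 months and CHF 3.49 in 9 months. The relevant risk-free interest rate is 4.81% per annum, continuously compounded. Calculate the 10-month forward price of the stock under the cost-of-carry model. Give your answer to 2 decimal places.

PV(dividends) I = 6.79·e^(−0.0481·2/12) + 3.49·e^(−0.0481·9/12)
I = 6.7358 + 3.3663 = 10.1021
F = (S − I)·e^(rT) = (196.30 − 10.1021) · e^(0.0481·10/12)
= 186.1979 · e^0.040083 = 186.1979 × 1.040897 = CHF 193.81

CHF 193.81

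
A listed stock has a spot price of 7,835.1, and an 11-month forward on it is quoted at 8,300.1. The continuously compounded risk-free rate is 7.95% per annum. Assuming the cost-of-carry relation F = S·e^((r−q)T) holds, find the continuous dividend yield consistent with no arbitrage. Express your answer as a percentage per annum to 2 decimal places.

1.66%

From F = S·e^((r−q)T): (r − q) = ln(F/S)/T
ln(8300.1/7835.1) = ln(1.059348) = 0.057654
(r − q) = 0.057654 / (11/12) = 0.062895
q = r − ln(F/S)/T = 0.0795 − 0.062895 = 0.016605
q = 1.66%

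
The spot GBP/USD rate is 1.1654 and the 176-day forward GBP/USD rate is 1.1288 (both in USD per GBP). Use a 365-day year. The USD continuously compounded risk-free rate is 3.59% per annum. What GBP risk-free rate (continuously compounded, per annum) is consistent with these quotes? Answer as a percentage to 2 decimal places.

10.21%

F = S·e^((r_USD − r_GBP)T) ⇒ r_GBP = r_USD − ln(F/S)/T
ln(1.1288/1.1654) = -0.031909; /(176/365) = -0.066175
r_GBP = 0.0359 + 0.066175 = 0.102075
r_GBP = 10.21%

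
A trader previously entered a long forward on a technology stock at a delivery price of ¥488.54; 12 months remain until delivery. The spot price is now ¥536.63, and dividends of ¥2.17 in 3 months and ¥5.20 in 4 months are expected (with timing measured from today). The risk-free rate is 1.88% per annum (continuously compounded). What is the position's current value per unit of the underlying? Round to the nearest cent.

¥49.86

PV(remaining dividends) I = 2.17·e^(−0.0188·3/12) + 5.20·e^(−0.0188·4/12) = 7.3273
Current forward F = (S − I)·e^(rT) = (536.63 − 7.3273)·e^(0.0188·12/12) = 529.3027 × 1.018978 = 539.3478
Value (long) = (F − K)·e^(−rT) = (539.3478 − 488.54) × 0.981376 = 49.8616
Value = ¥49.86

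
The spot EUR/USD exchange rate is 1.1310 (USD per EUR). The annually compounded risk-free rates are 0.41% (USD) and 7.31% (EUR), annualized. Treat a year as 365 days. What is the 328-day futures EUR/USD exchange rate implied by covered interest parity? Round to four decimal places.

By covered interest parity, F = S · (1+r_USD)^T / (1+r_EUR)^T
= 1.1310 × 1.003684 / 1.065453 = 1.1310 × 0.942026
F = 1.0654 USD per EUR

1.0654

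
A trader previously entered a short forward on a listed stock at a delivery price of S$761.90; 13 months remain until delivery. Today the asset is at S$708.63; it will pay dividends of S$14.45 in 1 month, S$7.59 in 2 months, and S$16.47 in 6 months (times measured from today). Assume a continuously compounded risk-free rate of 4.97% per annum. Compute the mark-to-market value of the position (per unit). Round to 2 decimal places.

S$51.32

PV(remaining dividends) I = 14.45·e^(−0.0497·1/12) + 7.59·e^(−0.0497·2/12) + 16.47·e^(−0.0497·6/12) = 37.9834
Current forward F = (S − I)·e^(rT) = (708.63 − 37.9834)·e^(0.0497·13/12) = 670.6466 × 1.055317 = 707.7448
Value (long) = (F − K)·e^(−rT) = (707.7448 − 761.90) × 0.947582 = -51.3165
Short position value = −(long value) = S$51.32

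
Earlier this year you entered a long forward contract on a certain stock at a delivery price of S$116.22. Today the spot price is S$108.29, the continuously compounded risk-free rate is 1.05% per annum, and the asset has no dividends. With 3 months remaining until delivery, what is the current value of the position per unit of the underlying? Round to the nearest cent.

-S$7.63

Current fair forward for the remaining 3 months: F = S·e^(r·T), r = 0.0105
F = 108.29 · e^(0.0105 × 3/12) = 108.29 × 1.002628 = 108.5746
Value of long forward = (F − K)·e^(−rT) = (108.5746 − 116.22) · e^(−0.0105·3/12)
= -7.6454 × 0.997378 = -7.63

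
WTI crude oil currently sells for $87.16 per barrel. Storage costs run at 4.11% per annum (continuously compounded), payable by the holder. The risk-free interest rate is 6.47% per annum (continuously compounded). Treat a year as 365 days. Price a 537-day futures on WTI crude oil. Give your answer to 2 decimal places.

$101.84 per barrel

Net carry = r + u − y = 0.0647 + 0.0411 − 0.0000 = 0.1058
F = S·e^((r+u−y)T) = 87.16 · e^(0.1058 × 537/365) = 87.16 · e^0.155656
= 87.16 × 1.168424 = $101.84 per barrel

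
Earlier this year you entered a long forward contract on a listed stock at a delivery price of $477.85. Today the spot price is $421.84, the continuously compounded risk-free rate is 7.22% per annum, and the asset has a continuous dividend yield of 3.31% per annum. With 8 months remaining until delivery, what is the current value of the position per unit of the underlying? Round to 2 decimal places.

-$42.76

Current fair forward for the remaining 8 months: F = S·e^((r − q)·T), (r − q) = 0.0722 − 0.0331 = 0.0391
F = 421.84 · e^(0.0391 × 8/12) = 421.84 × 1.026409 = 432.9804
Value of long forward = (F − K)·e^(−rT) = (432.9804 − 477.85) · e^(−0.0722·8/12)
= -44.8696 × 0.953007 = -42.76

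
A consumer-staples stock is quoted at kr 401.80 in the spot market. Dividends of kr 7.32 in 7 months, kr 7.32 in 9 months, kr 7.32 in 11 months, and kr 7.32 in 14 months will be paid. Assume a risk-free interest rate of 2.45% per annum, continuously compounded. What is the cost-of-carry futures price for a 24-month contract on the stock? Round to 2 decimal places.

kr 391.86

PV(dividends) I = 7.32·e^(−0.0245·7/12) + 7.32·e^(−0.0245·9/12) + 7.32·e^(−0.0245·11/12) + 7.32·e^(−0.0245·14/12)
I = 7.2161 + 7.1867 + 7.1574 + 7.1137 = 28.6739
F = (S − I)·e^(rT) = (401.80 − 28.6739) · e^(0.0245·24/12)
= 373.1261 · e^0.049000 = 373.1261 × 1.050220 = kr 391.86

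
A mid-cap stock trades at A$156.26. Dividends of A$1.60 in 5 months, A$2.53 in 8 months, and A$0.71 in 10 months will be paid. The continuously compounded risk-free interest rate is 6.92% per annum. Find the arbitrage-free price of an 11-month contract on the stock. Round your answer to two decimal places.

A$161.55

PV(dividends) I = 1.60·e^(−0.0692·5/12) + 2.53·e^(−0.0692·8/12) + 0.71·e^(−0.0692·10/12)
I = 1.5545 + 2.4159 + 0.6702 = 4.6406
F = (S − I)·e^(rT) = (156.26 − 4.6406) · e^(0.0692·11/12)
= 151.6194 · e^0.063433 = 151.6194 × 1.065488 = A$161.55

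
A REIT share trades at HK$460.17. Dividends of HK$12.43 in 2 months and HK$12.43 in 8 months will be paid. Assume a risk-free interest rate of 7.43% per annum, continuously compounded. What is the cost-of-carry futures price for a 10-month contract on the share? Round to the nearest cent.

PV(dividends) I = 12.43·e^(−0.0743·2/12) + 12.43·e^(−0.0743·8/12)
I = 12.2770 + 11.8293 = 24.1063
F = (S − I)·e^(rT) = (460.17 − 24.1063) · e^(0.0743·10/12)
= 436.0637 · e^0.061917 = 436.0637 × 1.063874 = HK$463.92

HK$463.92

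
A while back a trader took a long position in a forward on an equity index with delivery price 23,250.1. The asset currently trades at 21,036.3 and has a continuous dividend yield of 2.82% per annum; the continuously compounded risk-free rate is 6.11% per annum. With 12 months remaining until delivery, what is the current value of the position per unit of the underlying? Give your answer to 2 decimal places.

-1420.68

Current fair forward for the remaining 12 months: F = S·e^((r − q)·T), (r − q) = 0.0611 − 0.0282 = 0.0329
F = 21036.3 · e^(0.0329 × 12/12) = 21036.3 × 1.03344719 = 21739.9051
Value of long forward = (F − K)·e^(−rT) = (21739.9051 − 23250.1) · e^(−0.0611·12/12)
= -1510.1949 × 0.94072916 = -1420.68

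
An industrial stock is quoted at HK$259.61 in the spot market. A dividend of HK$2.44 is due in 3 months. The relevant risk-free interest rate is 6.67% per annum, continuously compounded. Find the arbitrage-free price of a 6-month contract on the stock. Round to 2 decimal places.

PV(dividends) I = 2.44·e^(−0.0667·3/12)
I = 2.3997
F = (S − I)·e^(rT) = (259.61 − 2.3997) · e^(0.0667·6/12)
= 257.2103 · e^0.033350 = 257.2103 × 1.033912 = HK$265.93

HK$265.93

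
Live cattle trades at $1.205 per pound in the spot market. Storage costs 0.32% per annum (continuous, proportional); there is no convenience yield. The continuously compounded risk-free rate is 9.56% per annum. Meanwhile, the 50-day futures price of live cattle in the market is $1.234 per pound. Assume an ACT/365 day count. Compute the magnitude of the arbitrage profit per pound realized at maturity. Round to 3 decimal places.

Fair futures: F* = S·e^(carry·T), with carry = (r + u) = 0.0956 + 0.0032 = 0.0988
F* = 1.205 · e^(0.0988 × 50/365) = 1.205 · e^0.013534 = 1.205 × 1.013626 = $1.2214
Market $1.234 > fair $1.2214: forward overpriced → cash-and-carry (buy spot, short the forward).
At maturity, profit = |F_mkt − F*| = |1.234 − 1.2214| = $0.013 per pound

$0.013 per pound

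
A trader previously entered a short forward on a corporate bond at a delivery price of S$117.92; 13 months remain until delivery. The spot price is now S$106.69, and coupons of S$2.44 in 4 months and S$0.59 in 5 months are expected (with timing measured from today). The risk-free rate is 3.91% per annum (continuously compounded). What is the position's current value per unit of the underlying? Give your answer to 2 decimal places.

S$9.33

PV(remaining coupons) I = 2.44·e^(−0.0391·4/12) + 0.59·e^(−0.0391·5/12) = 2.9889
Current forward F = (S − I)·e^(rT) = (106.69 − 2.9889)·e^(0.0391·13/12) = 103.7011 × 1.043268 = 108.1880
Value (long) = (F − K)·e^(−rT) = (108.1880 − 117.92) × 0.958526 = -9.3284
Short position value = −(long value) = S$9.33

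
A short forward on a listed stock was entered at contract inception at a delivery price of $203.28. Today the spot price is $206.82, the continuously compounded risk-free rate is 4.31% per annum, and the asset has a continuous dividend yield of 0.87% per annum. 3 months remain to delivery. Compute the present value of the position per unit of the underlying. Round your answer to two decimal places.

Current fair forward for the remaining 3 months: F = S·e^((r − q)·T), (r − q) = 0.0431 − 0.0087 = 0.0344
F = 206.82 · e^(0.0344 × 3/12) = 206.82 × 1.008637 = 208.6063
Value of long forward = (F − K)·e^(−rT) = (208.6063 − 203.28) · e^(−0.0431·3/12)
= 5.3263 × 0.989283 = 5.27
Short position value = −(long value) = -$5.27

-$5.27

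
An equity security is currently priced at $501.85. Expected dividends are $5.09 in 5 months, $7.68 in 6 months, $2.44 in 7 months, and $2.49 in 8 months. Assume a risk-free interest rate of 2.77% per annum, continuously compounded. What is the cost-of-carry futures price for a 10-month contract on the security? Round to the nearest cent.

$495.71

PV(dividends) I = 5.09·e^(−0.0277·5/12) + 7.68·e^(−0.0277·6/12) + 2.44·e^(−0.0277·7/12) + 2.49·e^(−0.0277·8/12)
I = 5.0316 + 7.5744 + 2.4009 + 2.4444 = 17.4513
F = (S − I)·e^(rT) = (501.85 − 17.4513) · e^(0.0277·10/12)
= 484.3987 · e^0.023083 = 484.3987 × 1.023351 = $495.71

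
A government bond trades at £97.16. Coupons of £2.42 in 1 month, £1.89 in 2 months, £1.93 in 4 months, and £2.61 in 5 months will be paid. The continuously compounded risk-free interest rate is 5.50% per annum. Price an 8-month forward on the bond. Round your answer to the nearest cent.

PV(coupons) I = 2.42·e^(−0.0550·1/12) + 1.89·e^(−0.0550·2/12) + 1.93·e^(−0.0550·4/12) + 2.61·e^(−0.0550·5/12)
I = 2.4089 + 1.8728 + 1.8949 + 2.5509 = 8.7275
F = (S − I)·e^(rT) = (97.16 − 8.7275) · e^(0.0550·8/12)
= 88.4325 · e^0.036667 = 88.4325 × 1.037348 = £91.74

£91.74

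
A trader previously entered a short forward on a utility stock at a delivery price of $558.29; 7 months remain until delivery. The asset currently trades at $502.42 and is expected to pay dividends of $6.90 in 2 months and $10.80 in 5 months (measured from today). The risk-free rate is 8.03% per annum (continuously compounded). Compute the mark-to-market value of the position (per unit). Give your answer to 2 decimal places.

PV(remaining dividends) I = 6.90·e^(−0.0803·2/12) + 10.80·e^(−0.0803·5/12) = 17.2529
Current forward F = (S − I)·e^(rT) = (502.42 − 17.2529)·e^(0.0803·7/12) = 485.1671 × 1.047956 = 508.4338
Value (long) = (F − K)·e^(−rT) = (508.4338 − 558.29) × 0.954238 = -47.5747
Short position value = −(long value) = $47.57

$47.57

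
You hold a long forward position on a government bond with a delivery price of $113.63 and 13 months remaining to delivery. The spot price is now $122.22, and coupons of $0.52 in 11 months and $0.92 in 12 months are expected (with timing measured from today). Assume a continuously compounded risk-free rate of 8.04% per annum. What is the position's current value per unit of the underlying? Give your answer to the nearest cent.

PV(remaining coupons) I = 0.52·e^(−0.0804·11/12) + 0.92·e^(−0.0804·12/12) = 1.3320
Current forward F = (S − I)·e^(rT) = (122.22 − 1.3320)·e^(0.0804·13/12) = 120.8880 × 1.091006 = 131.8895
Value (long) = (F − K)·e^(−rT) = (131.8895 − 113.63) × 0.916585 = 16.7364
Value = $16.74

$16.74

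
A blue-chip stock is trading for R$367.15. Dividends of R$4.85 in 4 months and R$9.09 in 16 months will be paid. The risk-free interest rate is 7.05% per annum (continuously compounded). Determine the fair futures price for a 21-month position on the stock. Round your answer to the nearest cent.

R$400.64

PV(dividends) I = 4.85·e^(−0.0705·4/12) + 9.09·e^(−0.0705·16/12)
I = 4.7374 + 8.2745 = 13.0119
F = (S − I)·e^(rT) = (367.15 − 13.0119) · e^(0.0705·21/12)
= 354.1381 · e^0.123375 = 354.1381 × 1.131309 = R$400.64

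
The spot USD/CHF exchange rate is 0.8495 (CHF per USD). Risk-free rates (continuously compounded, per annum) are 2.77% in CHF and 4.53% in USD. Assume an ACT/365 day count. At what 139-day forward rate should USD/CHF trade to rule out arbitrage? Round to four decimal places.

F = S·e^((r_CHF − r_USD)T) = 0.8495 · e^((0.0277 − 0.0453) × 139/365)
= 0.8495 · e^-0.006702 = 0.8495 × 0.993320
F = 0.8438 CHF per USD

0.8438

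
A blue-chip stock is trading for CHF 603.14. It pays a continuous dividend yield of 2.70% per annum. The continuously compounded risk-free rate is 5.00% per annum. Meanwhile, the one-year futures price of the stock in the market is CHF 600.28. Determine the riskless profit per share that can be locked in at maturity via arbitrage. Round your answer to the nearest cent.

CHF 16.89 per share

Fair futures: F* = S·e^(carry·T), with carry = (r − q) = 0.0500 − 0.0270 = 0.0230
F* = 603.14 · e^(0.0230 × 12/12) = 603.14 · e^0.023000 = 603.14 × 1.023267 = CHF 617.1733
Market CHF 600.28 < fair CHF 617.1733: forward underpriced → reverse cash-and-carry (short spot, go long the forward).
At maturity, profit = |F_mkt − F*| = |600.28 − 617.1733| = CHF 16.89 per share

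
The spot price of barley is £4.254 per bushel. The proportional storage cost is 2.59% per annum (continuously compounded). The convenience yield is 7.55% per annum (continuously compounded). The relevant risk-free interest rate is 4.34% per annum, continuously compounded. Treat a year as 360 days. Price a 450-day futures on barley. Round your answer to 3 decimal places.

£4.221 per bushel

Net carry = r + u − y = 0.0434 + 0.0259 − 0.0755 = -0.0062
F = S·e^((r+u−y)T) = 4.254 · e^(-0.0062 × 450/360) = 4.254 · e^-0.007750
= 4.254 × 0.992280 = £4.221 per bushel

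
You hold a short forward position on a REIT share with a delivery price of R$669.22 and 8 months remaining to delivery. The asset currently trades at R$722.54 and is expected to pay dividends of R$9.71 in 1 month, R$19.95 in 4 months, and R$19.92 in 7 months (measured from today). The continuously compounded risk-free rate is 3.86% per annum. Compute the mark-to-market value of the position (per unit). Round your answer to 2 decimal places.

-R$21.47

PV(remaining dividends) I = 9.71·e^(−0.0386·1/12) + 19.95·e^(−0.0386·4/12) + 19.92·e^(−0.0386·7/12) = 48.8503
Current forward F = (S − I)·e^(rT) = (722.54 − 48.8503)·e^(0.0386·8/12) = 673.6897 × 1.026067 = 691.2508
Value (long) = (F − K)·e^(−rT) = (691.2508 − 669.22) × 0.974595 = 21.4711
Short position value = −(long value) = -R$21.47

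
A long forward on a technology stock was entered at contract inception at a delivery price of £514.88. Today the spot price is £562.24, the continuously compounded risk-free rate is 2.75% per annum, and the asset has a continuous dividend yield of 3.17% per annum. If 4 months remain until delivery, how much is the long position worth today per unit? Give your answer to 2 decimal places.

Current fair forward for the remaining 4 months: F = S·e^((r − q)·T), (r − q) = 0.0275 − 0.0317 = -0.0042
F = 562.24 · e^(-0.0042 × 4/12) = 562.24 × 0.998601 = 561.4534
Value of long forward = (F − K)·e^(−rT) = (561.4534 − 514.88) · e^(−0.0275·4/12)
= 46.5734 × 0.990875 = 46.15

£46.15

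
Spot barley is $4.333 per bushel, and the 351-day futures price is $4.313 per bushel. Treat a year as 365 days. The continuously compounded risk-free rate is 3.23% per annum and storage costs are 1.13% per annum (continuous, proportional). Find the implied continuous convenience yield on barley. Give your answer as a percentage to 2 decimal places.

F = S·e^((r+u−y)T) ⇒ (r+u−y) = ln(F/S)/T
ln(4.313/4.333) = -0.004626; /T ⇒ -0.004811
y = r + u − ln(F/S)/T = 0.0323 + 0.0113 + 0.004811 = 0.048411
y = 4.84%

4.84%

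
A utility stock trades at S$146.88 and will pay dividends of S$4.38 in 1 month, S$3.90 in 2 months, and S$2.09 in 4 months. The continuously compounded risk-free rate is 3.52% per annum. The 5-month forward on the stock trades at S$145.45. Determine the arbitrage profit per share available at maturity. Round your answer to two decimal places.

S$6.86 per share

PV(dividends) I = 4.38·e^(−0.0352·1/12) + 3.90·e^(−0.0352·2/12) + 2.09·e^(−0.0352·4/12) = 10.3100
Fair forward F* = (S − I)·e^(rT) = (146.88 − 10.3100)·e^0.014667 = 136.5700 × 1.014775 = 138.5878
Market S$145.45 > fair 138.5878: forward overpriced → cash-and-carry (borrow at r, buy the stock and collect the dividends, short the forward).
Profit at T = |F_mkt − F*| = |145.45 − 138.5878| = S$6.86 per share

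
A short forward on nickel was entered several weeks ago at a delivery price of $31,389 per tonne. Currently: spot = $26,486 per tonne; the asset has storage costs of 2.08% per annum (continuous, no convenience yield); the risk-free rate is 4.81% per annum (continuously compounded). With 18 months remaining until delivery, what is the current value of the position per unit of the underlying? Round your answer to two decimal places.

Current fair forward for the remaining 18 months: F = S·e^((r + u)·T), (r + u) = 0.0481 + 0.0208 = 0.0689
F = 26486 · e^(0.0689 × 18/12) = 26486 × 1.10887945 = 29369.7811
Value of long forward = (F − K)·e^(−rT) = (29369.7811 − 31389) · e^(−0.0481·18/12)
= -2019.2189 × 0.93039133 = -1878.66
Short position value = −(long value) = $1878.66

$1878.66 per tonne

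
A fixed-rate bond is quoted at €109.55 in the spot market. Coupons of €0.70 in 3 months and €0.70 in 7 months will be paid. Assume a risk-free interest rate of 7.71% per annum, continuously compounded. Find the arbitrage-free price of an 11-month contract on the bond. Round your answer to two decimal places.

€116.12

PV(coupons) I = 0.70·e^(−0.0771·3/12) + 0.70·e^(−0.0771·7/12)
I = 0.6866 + 0.6692 = 1.3558
F = (S − I)·e^(rT) = (109.55 − 1.3558) · e^(0.0771·11/12)
= 108.1942 · e^0.070675 = 108.1942 × 1.073232 = €116.12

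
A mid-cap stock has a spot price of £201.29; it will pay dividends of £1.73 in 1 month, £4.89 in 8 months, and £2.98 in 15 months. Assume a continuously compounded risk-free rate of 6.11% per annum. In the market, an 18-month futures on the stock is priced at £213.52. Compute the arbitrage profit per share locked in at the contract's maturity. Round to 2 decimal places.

£2.97 per share

PV(dividends) I = 1.73·e^(−0.0611·1/12) + 4.89·e^(−0.0611·8/12) + 2.98·e^(−0.0611·15/12) = 9.1769
Fair futures F* = (S − I)·e^(rT) = (201.29 − 9.1769)·e^0.091650 = 192.1131 × 1.095981 = 210.5523
Market £213.52 > fair 210.5523: forward overpriced → cash-and-carry (borrow at r, buy the stock and collect the dividends, short the forward).
Profit at T = |F_mkt − F*| = |213.52 − 210.5523| = £2.97 per share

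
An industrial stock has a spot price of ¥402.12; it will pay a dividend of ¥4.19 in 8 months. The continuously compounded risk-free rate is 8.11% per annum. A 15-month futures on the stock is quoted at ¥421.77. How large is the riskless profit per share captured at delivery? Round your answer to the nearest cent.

PV(dividends) I = 4.19·e^(−0.0811·8/12) = 3.9695
Fair futures F* = (S − I)·e^(rT) = (402.12 − 3.9695)·e^0.101375 = 398.1505 × 1.106692 = 440.6300
Market ¥421.77 < fair 440.6300: forward underpriced → reverse cash-and-carry (short the stock, invest proceeds at r, pay the dividends, go long the forward).
Profit at T = |F_mkt − F*| = |421.77 − 440.6300| = ¥18.86 per share

¥18.86 per share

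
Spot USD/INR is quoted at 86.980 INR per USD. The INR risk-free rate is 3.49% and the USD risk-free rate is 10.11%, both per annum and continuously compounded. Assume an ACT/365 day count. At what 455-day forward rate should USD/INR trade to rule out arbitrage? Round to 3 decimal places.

F = S·e^((r_INR − r_USD)T) = 86.980 · e^((0.0349 − 0.1011) × 455/365)
= 86.980 · e^-0.082523 = 86.980 × 0.920790
F = 80.090 INR per USD

80.090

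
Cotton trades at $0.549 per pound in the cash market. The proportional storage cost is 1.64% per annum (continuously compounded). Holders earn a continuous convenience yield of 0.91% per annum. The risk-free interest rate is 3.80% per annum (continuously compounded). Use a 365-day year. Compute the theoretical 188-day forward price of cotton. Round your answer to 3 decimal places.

Net carry = r + u − y = 0.0380 + 0.0164 − 0.0091 = 0.0453
F = S·e^((r+u−y)T) = 0.549 · e^(0.0453 × 188/365) = 0.549 · e^0.023333
= 0.549 × 1.023607 = $0.562 per pound

$0.562 per pound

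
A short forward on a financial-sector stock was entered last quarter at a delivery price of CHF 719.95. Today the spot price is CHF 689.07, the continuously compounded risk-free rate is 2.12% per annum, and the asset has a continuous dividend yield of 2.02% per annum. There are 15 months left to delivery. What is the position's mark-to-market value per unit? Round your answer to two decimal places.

Current fair forward for the remaining 15 months: F = S·e^((r − q)·T), (r − q) = 0.0212 − 0.0202 = 0.0010
F = 689.07 · e^(0.0010 × 15/12) = 689.07 × 1.001251 = 689.9320
Value of long forward = (F − K)·e^(−rT) = (689.9320 − 719.95) · e^(−0.0212·15/12)
= -30.0180 × 0.973848 = -29.23
Short position value = −(long value) = CHF 29.23

CHF 29.23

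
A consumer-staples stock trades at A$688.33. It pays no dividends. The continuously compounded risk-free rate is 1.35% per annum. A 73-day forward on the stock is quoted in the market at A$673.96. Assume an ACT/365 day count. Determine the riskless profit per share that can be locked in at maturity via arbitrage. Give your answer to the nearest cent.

Fair forward: F* = S·e^(carry·T), with carry = r = 0.0135
F* = 688.33 · e^(0.0135 × 73/365) = 688.33 · e^0.002700 = 688.33 × 1.002704 = A$690.1912
Market A$673.96 < fair A$690.1912: forward underpriced → reverse cash-and-carry (short spot, go long the forward).
At maturity, profit = |F_mkt − F*| = |673.96 − 690.1912| = A$16.23 per share

A$16.23 per share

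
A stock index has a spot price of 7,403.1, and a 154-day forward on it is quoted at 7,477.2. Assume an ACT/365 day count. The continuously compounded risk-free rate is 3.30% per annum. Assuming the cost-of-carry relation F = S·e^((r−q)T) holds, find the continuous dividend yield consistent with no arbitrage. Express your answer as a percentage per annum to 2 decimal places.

0.94%

From F = S·e^((r−q)T): (r − q) = ln(F/S)/T
ln(7477.2/7403.1) = ln(1.010009) = 0.009959
(r − q) = 0.009959 / (154/365) = 0.023604
q = r − ln(F/S)/T = 0.0330 − 0.023604 = 0.009396
q = 0.94%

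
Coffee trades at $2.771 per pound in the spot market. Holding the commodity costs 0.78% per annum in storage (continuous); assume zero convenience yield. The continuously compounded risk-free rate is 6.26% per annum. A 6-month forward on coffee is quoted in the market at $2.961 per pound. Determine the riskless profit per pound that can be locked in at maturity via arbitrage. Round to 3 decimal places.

Fair forward: F* = S·e^(carry·T), with carry = (r + u) = 0.0626 + 0.0078 = 0.0704
F* = 2.771 · e^(0.0704 × 6/12) = 2.771 · e^0.035200 = 2.771 × 1.035827 = $2.8703
Market $2.961 > fair $2.8703: forward overpriced → cash-and-carry (buy spot, short the forward).
At maturity, profit = |F_mkt − F*| = |2.961 − 2.8703| = $0.091 per pound

$0.091 per pound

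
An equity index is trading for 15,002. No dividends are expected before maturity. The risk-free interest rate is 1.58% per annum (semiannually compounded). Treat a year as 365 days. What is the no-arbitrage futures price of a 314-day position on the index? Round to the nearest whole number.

15,206

F = S · (1+r/2)^(2T)
= 15002 × 1.013631
F = 15,206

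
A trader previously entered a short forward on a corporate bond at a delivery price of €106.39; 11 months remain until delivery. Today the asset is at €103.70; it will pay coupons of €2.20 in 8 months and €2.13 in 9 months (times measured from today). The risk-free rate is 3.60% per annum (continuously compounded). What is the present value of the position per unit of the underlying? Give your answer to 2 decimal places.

PV(remaining coupons) I = 2.20·e^(−0.0360·8/12) + 2.13·e^(−0.0360·9/12) = 4.2211
Current forward F = (S − I)·e^(rT) = (103.70 − 4.2211)·e^(0.0360·11/12) = 99.4789 × 1.033551 = 102.8165
Value (long) = (F − K)·e^(−rT) = (102.8165 − 106.39) × 0.967539 = -3.4575
Short position value = −(long value) = €3.46

€3.46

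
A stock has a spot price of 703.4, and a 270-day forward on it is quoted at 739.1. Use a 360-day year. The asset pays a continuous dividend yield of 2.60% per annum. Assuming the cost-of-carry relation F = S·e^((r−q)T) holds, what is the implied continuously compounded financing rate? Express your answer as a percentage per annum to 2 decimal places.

9.20%

From F = S·e^((r−q)T): (r − q) = ln(F/S)/T
ln(739.1/703.4) = ln(1.050753) = 0.049507
(r − q) = 0.049507 / (270/360) = 0.066009
r = ln(F/S)/T + q = 0.066009 + 0.0260 = 0.092009
r = 9.20%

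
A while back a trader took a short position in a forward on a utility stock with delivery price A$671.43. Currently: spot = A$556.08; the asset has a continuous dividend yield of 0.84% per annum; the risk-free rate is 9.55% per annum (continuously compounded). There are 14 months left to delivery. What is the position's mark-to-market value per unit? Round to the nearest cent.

Current fair forward for the remaining 14 months: F = S·e^((r − q)·T), (r − q) = 0.0955 − 0.0084 = 0.0871
F = 556.08 · e^(0.0871 × 14/12) = 556.08 × 1.106959 = 615.5578
Value of long forward = (F − K)·e^(−rT) = (615.5578 − 671.43) · e^(−0.0955·14/12)
= -55.8722 × 0.894566 = -49.98
Short position value = −(long value) = A$49.98

A$49.98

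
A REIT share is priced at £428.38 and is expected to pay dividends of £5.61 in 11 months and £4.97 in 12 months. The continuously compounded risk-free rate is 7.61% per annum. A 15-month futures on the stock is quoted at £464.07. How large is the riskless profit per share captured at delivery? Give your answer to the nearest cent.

£3.76 per share

PV(dividends) I = 5.61·e^(−0.0761·11/12) + 4.97·e^(−0.0761·12/12) = 9.8378
Fair futures F* = (S − I)·e^(rT) = (428.38 − 9.8378)·e^0.095125 = 418.5422 × 1.099796 = 460.3110
Market £464.07 > fair 460.3110: forward overpriced → cash-and-carry (borrow at r, buy the stock and collect the dividends, short the forward).
Profit at T = |F_mkt − F*| = |464.07 − 460.3110| = £3.76 per share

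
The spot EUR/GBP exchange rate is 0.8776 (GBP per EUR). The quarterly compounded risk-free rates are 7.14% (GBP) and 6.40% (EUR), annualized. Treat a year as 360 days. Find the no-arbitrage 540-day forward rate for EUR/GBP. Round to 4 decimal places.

By covered interest parity, F = S · (1+r_GBP/4)^(4T) / (1+r_EUR/4)^(4T)
= 0.8776 × 1.111995 / 1.099923 = 0.8776 × 1.010975
F = 0.8872 GBP per EUR

0.8872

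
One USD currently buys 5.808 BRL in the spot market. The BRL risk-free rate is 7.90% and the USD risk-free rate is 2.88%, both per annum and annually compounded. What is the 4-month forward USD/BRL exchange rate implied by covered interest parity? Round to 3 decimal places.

5.901

By covered interest parity, F = S · (1+r_BRL)^T / (1+r_USD)^T
= 5.808 × 1.025669 / 1.009509 = 5.808 × 1.016008
F = 5.901 BRL per USD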